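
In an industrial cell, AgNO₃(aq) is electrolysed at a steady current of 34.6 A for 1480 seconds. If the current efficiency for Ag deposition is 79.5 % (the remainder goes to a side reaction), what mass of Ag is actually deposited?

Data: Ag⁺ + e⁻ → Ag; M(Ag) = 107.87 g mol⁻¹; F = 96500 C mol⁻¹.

45.5 g

Q = I·t = 34.60 × 1480.0 = 51210 C.
n(e⁻) = 51210/96500 = 0.5307 mol; theoretically n(Ag) = 0.5307/1 = 0.5307 mol, m_theo = 57.24 g.
At 79.5 % efficiency, m_actual = 0.795 × 57.24 = 45.5 g.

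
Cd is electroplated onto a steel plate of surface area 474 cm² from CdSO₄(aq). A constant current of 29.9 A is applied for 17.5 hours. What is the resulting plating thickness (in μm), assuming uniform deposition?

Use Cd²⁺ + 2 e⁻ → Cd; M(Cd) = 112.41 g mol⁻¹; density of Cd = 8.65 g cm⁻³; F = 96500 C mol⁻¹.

2680 μm

Q = I·t = 29.90 × 63000 = 1884000 C; n(e⁻) = 19.52 mol.
n(Cd) = n(e⁻)/2 = 9.760 mol, so m = 9.760 × 112.41 = 1097 g.
Volume = m/ρ = 1097 / 8.65 = 126.8 cm³.
Thickness = V/A = 126.8 / 474 = 0.268 cm = 2680 μm.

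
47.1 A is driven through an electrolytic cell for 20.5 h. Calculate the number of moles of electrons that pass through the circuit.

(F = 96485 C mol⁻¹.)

Q = I·t = 47.10 A × 73800 s = 3476000 C.
n(e⁻) = Q/F = 3476000 / 96485 = 36.0 mol.

36.0 mol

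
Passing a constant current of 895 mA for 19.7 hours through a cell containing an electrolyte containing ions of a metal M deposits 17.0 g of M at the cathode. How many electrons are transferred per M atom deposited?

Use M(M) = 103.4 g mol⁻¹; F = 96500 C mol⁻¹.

4

Q = I·t = 0.8950 A × 70920 s = 63470 C, so n(e⁻) = 63470/96500 = 0.6578 mol.
n(M) deposited = 17.0 / 103.4 = 0.1644 mol.
Electrons per atom = n(e⁻)/n(M) = 0.6578 / 0.1644 = 4.00 ≈ 4, so the ion is M⁴⁺.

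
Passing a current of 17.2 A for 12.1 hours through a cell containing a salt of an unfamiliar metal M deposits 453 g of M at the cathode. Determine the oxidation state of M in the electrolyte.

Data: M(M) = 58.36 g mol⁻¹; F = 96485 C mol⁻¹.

Q = I·t = 17.20 A × 43560 s = 749200 C, so n(e⁻) = 749200/96485 = 7.765 mol.
n(M) deposited = 453 / 58.36 = 7.762 mol.
Electrons per atom = n(e⁻)/n(M) = 7.765 / 7.762 = 1.00 ≈ 1, so the ion is M⁺.

+1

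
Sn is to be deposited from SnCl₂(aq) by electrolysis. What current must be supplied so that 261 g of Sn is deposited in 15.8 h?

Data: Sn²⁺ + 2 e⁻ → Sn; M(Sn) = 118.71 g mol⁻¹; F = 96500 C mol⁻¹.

n(Sn) = 261 / 118.71 = 2.199 mol.
n(e⁻) = 2 × 2.199 = 4.397 mol.
Q = n(e⁻)·F = 4.397 × 96500 = 424300 C.
I = Q/t = 424300 / 56880 s = 7.46 A.

7.46 A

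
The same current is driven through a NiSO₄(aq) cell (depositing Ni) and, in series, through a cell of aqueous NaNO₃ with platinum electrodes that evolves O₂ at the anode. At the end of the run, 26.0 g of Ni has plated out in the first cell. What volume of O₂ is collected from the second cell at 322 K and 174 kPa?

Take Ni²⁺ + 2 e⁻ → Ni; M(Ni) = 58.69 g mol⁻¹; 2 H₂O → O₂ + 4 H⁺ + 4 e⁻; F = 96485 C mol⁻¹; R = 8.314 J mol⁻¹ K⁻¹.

n(Ni) = 26.0 / 58.69 = 0.4430 mol, so n(e⁻) = 2 × 0.4430 = 0.8860 mol.
The cells are in series, so the same 0.8860 mol of electrons passes through the second cell.
2 H₂O → O₂ + 4 H⁺ + 4 e⁻ — 4 mol e⁻ per mol O₂, so n(O₂) = 0.8860/4 = 0.2215 mol.
V = nRT/P = (0.2215 × 8.314 × 322) / (174 × 10³) = 0.00341 m³ = 3.41 L.

3.41 L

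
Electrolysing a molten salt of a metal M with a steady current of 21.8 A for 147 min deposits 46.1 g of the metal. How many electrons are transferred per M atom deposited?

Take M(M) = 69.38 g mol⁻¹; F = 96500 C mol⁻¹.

3

Q = I·t = 21.80 A × 8820.0 s = 192300 C, so n(e⁻) = 192300/96500 = 1.992 mol.
n(M) deposited = 46.1 / 69.38 = 0.6645 mol.
Electrons per atom = n(e⁻)/n(M) = 1.992 / 0.6645 = 3.00 ≈ 3, so the ion is M³⁺.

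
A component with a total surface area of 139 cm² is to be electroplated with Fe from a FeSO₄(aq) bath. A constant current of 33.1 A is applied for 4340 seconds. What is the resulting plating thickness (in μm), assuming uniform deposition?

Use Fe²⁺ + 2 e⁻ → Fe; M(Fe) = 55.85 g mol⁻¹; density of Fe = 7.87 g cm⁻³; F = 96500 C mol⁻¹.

380 μm

Q = I·t = 33.10 × 4340.0 = 143700 C; n(e⁻) = 1.489 mol.
n(Fe) = n(e⁻)/2 = 0.7443 mol, so m = 0.7443 × 55.85 = 41.57 g.
Volume = m/ρ = 41.57 / 7.87 = 5.282 cm³.
Thickness = V/A = 5.282 / 139 = 0.0380 cm = 380 μm.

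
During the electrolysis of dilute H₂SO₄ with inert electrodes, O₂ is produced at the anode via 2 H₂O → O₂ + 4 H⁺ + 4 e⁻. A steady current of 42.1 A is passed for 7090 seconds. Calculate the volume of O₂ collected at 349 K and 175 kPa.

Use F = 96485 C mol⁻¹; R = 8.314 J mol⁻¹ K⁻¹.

12.8 L

Q = I·t = 42.10 A × 7090.0 s = 298500 C.
n(e⁻) = Q/F = 298500 / 96485 = 3.094 mol.
4 electrons are transferred per O₂ molecule, so n(O₂) = 3.094 / 4 = 0.7734 mol.
V = nRT/P = (0.7734 × 8.314 × 349) / (175 × 10³ Pa) = 0.0128 m³ = 12.8 L.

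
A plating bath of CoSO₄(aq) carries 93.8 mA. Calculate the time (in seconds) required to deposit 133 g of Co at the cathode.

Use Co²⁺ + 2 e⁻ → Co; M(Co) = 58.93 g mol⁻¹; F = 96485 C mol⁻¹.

n(Co) = m/M = 133 / 58.93 = 2.257 mol.
Each Co atom requires 2 electrons, so n(e⁻) = 2 × 2.257 = 4.514 mol.
Q = n(e⁻)·F = 4.514 × 96485 = 435500 C.
t = Q/I = 435500 / 0.09380 A = 4643000 s.

4.64 × 10⁶ s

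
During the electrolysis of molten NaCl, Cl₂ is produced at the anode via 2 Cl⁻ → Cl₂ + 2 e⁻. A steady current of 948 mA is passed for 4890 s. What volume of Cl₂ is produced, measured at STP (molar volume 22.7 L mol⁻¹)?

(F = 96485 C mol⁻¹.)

0.545 L

Q = I·t = 0.9480 A × 4890.0 s = 4636 C.
n(e⁻) = Q/F = 4636 / 96485 = 0.04805 mol.
2 electrons are transferred per Cl₂ molecule, so n(Cl₂) = 0.04805 / 2 = 0.02402 mol.
V = n × V_m = 0.02402 × 22.7 = 0.545 L.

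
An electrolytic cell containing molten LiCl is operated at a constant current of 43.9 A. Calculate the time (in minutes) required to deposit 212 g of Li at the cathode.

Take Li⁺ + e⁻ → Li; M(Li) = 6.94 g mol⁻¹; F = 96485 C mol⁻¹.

n(Li) = m/M = 212 / 6.94 = 30.55 mol.
Each Li atom requires 1 electron, so n(e⁻) = 1 × 30.55 = 30.55 mol.
Q = n(e⁻)·F = 30.55 × 96485 = 2947000 C.
t = Q/I = 2947000 / 43.90 A = 67140 s = 1120 min.

1120 min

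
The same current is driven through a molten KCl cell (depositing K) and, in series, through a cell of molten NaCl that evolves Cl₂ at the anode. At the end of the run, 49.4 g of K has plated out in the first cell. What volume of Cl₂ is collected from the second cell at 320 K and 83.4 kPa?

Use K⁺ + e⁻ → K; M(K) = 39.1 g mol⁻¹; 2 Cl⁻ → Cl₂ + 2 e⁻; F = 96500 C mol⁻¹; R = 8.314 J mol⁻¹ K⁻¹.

n(K) = 49.4 / 39.1 = 1.263 mol, so n(e⁻) = 1 × 1.263 = 1.263 mol.
The cells are in series, so the same 1.263 mol of electrons passes through the second cell.
2 Cl⁻ → Cl₂ + 2 e⁻ — 2 mol e⁻ per mol Cl₂, so n(Cl₂) = 1.263/2 = 0.6317 mol.
V = nRT/P = (0.6317 × 8.314 × 320) / (83.4 × 10³) = 0.0202 m³ = 20.2 L.

20.2 L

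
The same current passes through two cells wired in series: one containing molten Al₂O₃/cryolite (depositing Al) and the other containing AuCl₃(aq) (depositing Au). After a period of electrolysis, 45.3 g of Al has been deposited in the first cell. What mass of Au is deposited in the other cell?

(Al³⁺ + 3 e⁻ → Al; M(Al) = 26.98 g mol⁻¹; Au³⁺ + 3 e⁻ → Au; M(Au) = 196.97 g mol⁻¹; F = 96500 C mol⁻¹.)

331 g

n(Al) = 45.3 / 26.98 = 1.679 mol.
Since Al³⁺ + 3 e⁻ → Al, n(e⁻) passed = 3 × 1.679 = 5.037 mol.
Cells in series carry the same charge, so the same 5.037 mol of electrons passes through cell 2.
Au³⁺ + 3 e⁻ → Au, so n(Au) = 5.037 / 3 = 1.679 mol.
m(Au) = 1.679 × 196.97 = 331 g.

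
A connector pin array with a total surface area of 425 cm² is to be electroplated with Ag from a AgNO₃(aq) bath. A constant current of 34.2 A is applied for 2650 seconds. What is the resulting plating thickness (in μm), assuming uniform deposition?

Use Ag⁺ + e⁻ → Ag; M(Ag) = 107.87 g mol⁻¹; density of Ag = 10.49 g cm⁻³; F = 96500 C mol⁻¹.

227 μm

Q = I·t = 34.20 × 2650.0 = 90630 C; n(e⁻) = 0.9392 mol.
n(Ag) = n(e⁻)/1 = 0.9392 mol, so m = 0.9392 × 107.87 = 101.3 g.
Volume = m/ρ = 101.3 / 10.49 = 9.658 cm³.
Thickness = V/A = 9.658 / 425 = 0.0227 cm = 227 μm.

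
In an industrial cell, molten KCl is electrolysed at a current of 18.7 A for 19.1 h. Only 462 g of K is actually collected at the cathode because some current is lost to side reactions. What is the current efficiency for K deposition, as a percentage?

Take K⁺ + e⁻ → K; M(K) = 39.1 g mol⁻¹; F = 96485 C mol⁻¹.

Q = I·t = 18.70 × 68760 = 1286000 C; n(e⁻) = 1286000/96485 = 13.33 mol.
Theoretical n(K) = n(e⁻)/1 = 13.33 mol, i.e. m_theo = 13.33 × 39.1 = 521.1 g.
Efficiency = m_actual / m_theo = 462 / 521.1 = 88.7 %.

88.7 %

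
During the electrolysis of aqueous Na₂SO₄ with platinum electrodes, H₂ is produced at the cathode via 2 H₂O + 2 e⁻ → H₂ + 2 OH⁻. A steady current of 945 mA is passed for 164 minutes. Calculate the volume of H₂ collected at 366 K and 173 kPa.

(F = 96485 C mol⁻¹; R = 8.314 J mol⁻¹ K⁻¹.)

0.848 L

Q = I·t = 0.9450 A × 9840.0 s = 9299 C.
n(e⁻) = Q/F = 9299 / 96485 = 0.09638 mol.
2 electrons are transferred per H₂ molecule, so n(H₂) = 0.09638 / 2 = 0.04819 mol.
V = nRT/P = (0.04819 × 8.314 × 366) / (173 × 10³ Pa) = 8.48 × 10⁻⁴ m³ = 0.848 L.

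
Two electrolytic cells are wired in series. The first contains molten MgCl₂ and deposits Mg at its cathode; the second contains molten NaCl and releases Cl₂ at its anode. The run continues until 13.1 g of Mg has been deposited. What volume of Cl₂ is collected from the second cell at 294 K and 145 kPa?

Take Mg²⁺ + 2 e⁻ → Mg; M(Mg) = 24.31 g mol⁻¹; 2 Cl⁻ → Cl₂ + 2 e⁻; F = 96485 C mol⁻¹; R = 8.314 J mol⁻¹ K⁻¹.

9.08 L

n(Mg) = 13.1 / 24.31 = 0.5389 mol, so n(e⁻) = 2 × 0.5389 = 1.078 mol.
The cells are in series, so the same 1.078 mol of electrons passes through the second cell.
2 Cl⁻ → Cl₂ + 2 e⁻ — 2 mol e⁻ per mol Cl₂, so n(Cl₂) = 1.078/2 = 0.5389 mol.
V = nRT/P = (0.5389 × 8.314 × 294) / (145 × 10³) = 0.00908 m³ = 9.08 L.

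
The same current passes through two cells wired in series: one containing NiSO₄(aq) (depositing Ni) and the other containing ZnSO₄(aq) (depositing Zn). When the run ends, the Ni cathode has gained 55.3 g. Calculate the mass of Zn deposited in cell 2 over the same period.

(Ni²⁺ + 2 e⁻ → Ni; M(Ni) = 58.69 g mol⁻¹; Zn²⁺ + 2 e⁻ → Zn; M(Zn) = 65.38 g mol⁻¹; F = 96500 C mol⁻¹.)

n(Ni) = 55.3 / 58.69 = 0.9422 mol.
Since Ni²⁺ + 2 e⁻ → Ni, n(e⁻) passed = 2 × 0.9422 = 1.884 mol.
Cells in series carry the same charge, so the same 1.884 mol of electrons passes through cell 2.
Zn²⁺ + 2 e⁻ → Zn, so n(Zn) = 1.884 / 2 = 0.9422 mol.
m(Zn) = 0.9422 × 65.38 = 61.6 g.

61.6 g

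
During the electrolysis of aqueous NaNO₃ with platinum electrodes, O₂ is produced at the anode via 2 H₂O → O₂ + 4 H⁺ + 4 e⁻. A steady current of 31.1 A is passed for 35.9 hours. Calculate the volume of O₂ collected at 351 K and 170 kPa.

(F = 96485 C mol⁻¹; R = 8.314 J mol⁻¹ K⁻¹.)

Q = I·t = 31.10 A × 129240 s = 4019000 C.
n(e⁻) = Q/F = 4019000 / 96485 = 41.66 mol.
4 electrons are transferred per O₂ molecule, so n(O₂) = 41.66 / 4 = 10.41 mol.
V = nRT/P = (10.41 × 8.314 × 351) / (170 × 10³ Pa) = 0.179 m³ = 179 L.

179 L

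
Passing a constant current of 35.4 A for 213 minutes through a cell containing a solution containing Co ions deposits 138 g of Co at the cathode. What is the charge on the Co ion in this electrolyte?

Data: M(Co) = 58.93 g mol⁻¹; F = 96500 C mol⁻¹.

+2

Q = I·t = 35.40 A × 12780 s = 452400 C, so n(e⁻) = 452400/96500 = 4.688 mol.
n(Co) deposited = 138 / 58.93 = 2.342 mol.
Electrons per atom = n(e⁻)/n(Co) = 4.688 / 2.342 = 2.00 ≈ 2, so the ion is Co²⁺.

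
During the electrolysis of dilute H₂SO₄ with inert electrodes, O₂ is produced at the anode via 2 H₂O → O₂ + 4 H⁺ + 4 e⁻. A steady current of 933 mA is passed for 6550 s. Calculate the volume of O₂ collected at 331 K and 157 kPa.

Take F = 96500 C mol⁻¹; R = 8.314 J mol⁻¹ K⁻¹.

0.278 L

Q = I·t = 0.9330 A × 6550.0 s = 6111 C.
n(e⁻) = Q/F = 6111 / 96500 = 0.06333 mol.
4 electrons are transferred per O₂ molecule, so n(O₂) = 0.06333 / 4 = 0.01583 mol.
V = nRT/P = (0.01583 × 8.314 × 331) / (157 × 10³ Pa) = 2.78 × 10⁻⁴ m³ = 0.278 L.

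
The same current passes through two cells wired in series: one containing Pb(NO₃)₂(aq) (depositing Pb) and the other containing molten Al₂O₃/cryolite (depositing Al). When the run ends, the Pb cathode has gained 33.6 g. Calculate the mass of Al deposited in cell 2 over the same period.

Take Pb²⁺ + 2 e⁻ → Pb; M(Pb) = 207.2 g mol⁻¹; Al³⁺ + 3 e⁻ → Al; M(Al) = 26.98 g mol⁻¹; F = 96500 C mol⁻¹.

n(Pb) = 33.6 / 207.2 = 0.1622 mol.
Since Pb²⁺ + 2 e⁻ → Pb, n(e⁻) passed = 2 × 0.1622 = 0.3243 mol.
Cells in series carry the same charge, so the same 0.3243 mol of electrons passes through cell 2.
Al³⁺ + 3 e⁻ → Al, so n(Al) = 0.3243 / 3 = 0.1081 mol.
m(Al) = 0.1081 × 26.98 = 2.92 g.

2.92 g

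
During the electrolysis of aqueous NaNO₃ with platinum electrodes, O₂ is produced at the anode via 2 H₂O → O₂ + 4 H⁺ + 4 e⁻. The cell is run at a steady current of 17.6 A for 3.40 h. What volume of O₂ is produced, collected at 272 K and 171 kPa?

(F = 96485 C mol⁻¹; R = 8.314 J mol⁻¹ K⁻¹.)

7.38 L

Q = I·t = 17.60 A × 12240 s = 215400 C.
n(e⁻) = Q/F = 215400 / 96485 = 2.233 mol.
4 electrons are transferred per O₂ molecule, so n(O₂) = 2.233 / 4 = 0.5582 mol.
V = nRT/P = (0.5582 × 8.314 × 272) / (171 × 10³ Pa) = 0.00738 m³ = 7.38 L.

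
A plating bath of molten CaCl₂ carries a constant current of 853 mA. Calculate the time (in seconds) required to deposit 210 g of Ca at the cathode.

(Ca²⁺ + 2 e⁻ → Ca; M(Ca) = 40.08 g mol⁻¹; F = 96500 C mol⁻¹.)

1.19 × 10⁶ s

n(Ca) = m/M = 210 / 40.08 = 5.240 mol.
Each Ca atom requires 2 electrons, so n(e⁻) = 2 × 5.240 = 10.48 mol.
Q = n(e⁻)·F = 10.48 × 96500 = 1011000 C.
t = Q/I = 1011000 / 0.8530 A = 1185000 s.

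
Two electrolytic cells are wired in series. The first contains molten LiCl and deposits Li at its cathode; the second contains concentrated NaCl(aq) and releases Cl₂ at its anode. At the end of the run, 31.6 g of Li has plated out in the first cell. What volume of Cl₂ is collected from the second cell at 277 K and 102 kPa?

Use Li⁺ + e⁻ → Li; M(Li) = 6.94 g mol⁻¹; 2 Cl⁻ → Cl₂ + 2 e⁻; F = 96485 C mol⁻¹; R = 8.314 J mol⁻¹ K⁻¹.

51.4 L

n(Li) = 31.6 / 6.94 = 4.553 mol, so n(e⁻) = 1 × 4.553 = 4.553 mol.
The cells are in series, so the same 4.553 mol of electrons passes through the second cell.
2 Cl⁻ → Cl₂ + 2 e⁻ — 2 mol e⁻ per mol Cl₂, so n(Cl₂) = 4.553/2 = 2.277 mol.
V = nRT/P = (2.277 × 8.314 × 277) / (102 × 10³) = 0.0514 m³ = 51.4 L.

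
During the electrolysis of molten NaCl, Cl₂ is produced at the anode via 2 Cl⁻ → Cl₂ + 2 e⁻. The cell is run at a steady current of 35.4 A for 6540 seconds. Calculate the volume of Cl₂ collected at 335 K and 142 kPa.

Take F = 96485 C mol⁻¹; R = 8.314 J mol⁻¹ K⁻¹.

Q = I·t = 35.40 A × 6540.0 s = 231500 C.
n(e⁻) = Q/F = 231500 / 96485 = 2.400 mol.
2 electrons are transferred per Cl₂ molecule, so n(Cl₂) = 2.400 / 2 = 1.200 mol.
V = nRT/P = (1.200 × 8.314 × 335) / (142 × 10³ Pa) = 0.0235 m³ = 23.5 L.

23.5 L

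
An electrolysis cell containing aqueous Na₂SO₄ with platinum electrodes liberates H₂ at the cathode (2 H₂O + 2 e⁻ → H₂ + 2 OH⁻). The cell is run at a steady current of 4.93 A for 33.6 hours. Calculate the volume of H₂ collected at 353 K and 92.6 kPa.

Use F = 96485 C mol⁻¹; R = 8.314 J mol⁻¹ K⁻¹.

97.9 L

Q = I·t = 4.930 A × 120960 s = 596300 C.
n(e⁻) = Q/F = 596300 / 96485 = 6.181 mol.
2 electrons are transferred per H₂ molecule, so n(H₂) = 6.181 / 2 = 3.090 mol.
V = nRT/P = (3.090 × 8.314 × 353) / (92.6 × 10³ Pa) = 0.0979 m³ = 97.9 L.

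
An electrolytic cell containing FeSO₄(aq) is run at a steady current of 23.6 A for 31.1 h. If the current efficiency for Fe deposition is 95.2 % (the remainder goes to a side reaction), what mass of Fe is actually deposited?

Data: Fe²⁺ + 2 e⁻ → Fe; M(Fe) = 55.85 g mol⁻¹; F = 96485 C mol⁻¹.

728 g

Q = I·t = 23.60 × 111960 = 2642000 C.
n(e⁻) = 2642000/96485 = 27.39 mol; theoretically n(Fe) = 27.39/2 = 13.69 mol, m_theo = 764.7 g.
At 95.2 % efficiency, m_actual = 0.952 × 764.7 = 728 g.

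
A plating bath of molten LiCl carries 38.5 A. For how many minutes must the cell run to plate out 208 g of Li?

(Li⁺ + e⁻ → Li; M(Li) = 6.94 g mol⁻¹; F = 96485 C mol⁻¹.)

n(Li) = m/M = 208 / 6.94 = 29.97 mol.
Each Li atom requires 1 electron, so n(e⁻) = 1 × 29.97 = 29.97 mol.
Q = n(e⁻)·F = 29.97 × 96485 = 2892000 C.
t = Q/I = 2892000 / 38.50 A = 75110 s = 1250 min.

1250 min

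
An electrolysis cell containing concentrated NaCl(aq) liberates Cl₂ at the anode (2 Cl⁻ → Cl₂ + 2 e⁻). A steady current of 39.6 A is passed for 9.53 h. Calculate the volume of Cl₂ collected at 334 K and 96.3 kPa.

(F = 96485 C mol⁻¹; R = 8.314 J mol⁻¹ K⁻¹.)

203 L

Q = I·t = 39.60 A × 34308 s = 1359000 C.
n(e⁻) = Q/F = 1359000 / 96485 = 14.08 mol.
2 electrons are transferred per Cl₂ molecule, so n(Cl₂) = 14.08 / 2 = 7.040 mol.
V = nRT/P = (7.040 × 8.314 × 334) / (96.3 × 10³ Pa) = 0.203 m³ = 203 L.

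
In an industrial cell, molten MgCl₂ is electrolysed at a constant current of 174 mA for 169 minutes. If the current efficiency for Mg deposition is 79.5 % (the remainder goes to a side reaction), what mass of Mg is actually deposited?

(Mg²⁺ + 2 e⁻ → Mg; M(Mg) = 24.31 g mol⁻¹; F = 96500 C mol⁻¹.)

0.177 g

Q = I·t = 0.1740 × 10140 = 1764 C.
n(e⁻) = 1764/96500 = 0.01828 mol; theoretically n(Mg) = 0.01828/2 = 0.009142 mol, m_theo = 0.2222 g.
At 79.5 % efficiency, m_actual = 0.795 × 0.2222 = 0.177 g.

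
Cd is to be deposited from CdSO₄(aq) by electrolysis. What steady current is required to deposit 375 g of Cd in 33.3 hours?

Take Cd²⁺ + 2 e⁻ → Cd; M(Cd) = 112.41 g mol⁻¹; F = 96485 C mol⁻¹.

n(Cd) = 375 / 112.41 = 3.336 mol.
n(e⁻) = 2 × 3.336 = 6.672 mol.
Q = n(e⁻)·F = 6.672 × 96485 = 643700 C.
I = Q/t = 643700 / 119880 s = 5.37 A.

5.37 A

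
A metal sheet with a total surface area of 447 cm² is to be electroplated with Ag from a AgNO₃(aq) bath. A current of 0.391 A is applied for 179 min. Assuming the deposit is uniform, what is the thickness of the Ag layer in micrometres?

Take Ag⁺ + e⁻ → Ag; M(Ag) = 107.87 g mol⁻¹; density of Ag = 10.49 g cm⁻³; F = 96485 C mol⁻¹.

Q = I·t = 0.3910 × 10740 = 4199 C; n(e⁻) = 0.04352 mol.
n(Ag) = n(e⁻)/1 = 0.04352 mol, so m = 0.04352 × 107.87 = 4.695 g.
Volume = m/ρ = 4.695 / 10.49 = 0.4476 cm³.
Thickness = V/A = 0.4476 / 447 = 0.00100 cm = 10.0 μm.

10.0 μm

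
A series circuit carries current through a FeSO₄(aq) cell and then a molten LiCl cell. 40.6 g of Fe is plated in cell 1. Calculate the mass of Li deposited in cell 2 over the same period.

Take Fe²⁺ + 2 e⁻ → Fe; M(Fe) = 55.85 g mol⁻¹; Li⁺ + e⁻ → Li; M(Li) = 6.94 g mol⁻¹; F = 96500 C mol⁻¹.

n(Fe) = 40.6 / 55.85 = 0.7269 mol.
Since Fe²⁺ + 2 e⁻ → Fe, n(e⁻) passed = 2 × 0.7269 = 1.454 mol.
Cells in series carry the same charge, so the same 1.454 mol of electrons passes through cell 2.
Li⁺ + e⁻ → Li, so n(Li) = 1.454 / 1 = 1.454 mol.
m(Li) = 1.454 × 6.94 = 10.1 g.

10.1 g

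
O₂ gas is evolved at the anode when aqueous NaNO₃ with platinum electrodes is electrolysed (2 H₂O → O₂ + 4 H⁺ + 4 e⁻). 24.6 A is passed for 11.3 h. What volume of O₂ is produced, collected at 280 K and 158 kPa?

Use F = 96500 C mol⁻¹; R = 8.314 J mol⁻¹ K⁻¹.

Q = I·t = 24.60 A × 40680 s = 1001000 C.
n(e⁻) = Q/F = 1001000 / 96500 = 10.37 mol.
4 electrons are transferred per O₂ molecule, so n(O₂) = 10.37 / 4 = 2.593 mol.
V = nRT/P = (2.593 × 8.314 × 280) / (158 × 10³ Pa) = 0.0382 m³ = 38.2 L.

38.2 L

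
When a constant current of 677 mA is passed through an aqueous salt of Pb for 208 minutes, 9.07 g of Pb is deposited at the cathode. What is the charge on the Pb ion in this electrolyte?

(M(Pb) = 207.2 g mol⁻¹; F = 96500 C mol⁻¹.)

Q = I·t = 0.6770 A × 12480 s = 8449 C, so n(e⁻) = 8449/96500 = 0.08755 mol.
n(Pb) deposited = 9.07 / 207.2 = 0.04377 mol.
Electrons per atom = n(e⁻)/n(Pb) = 0.08755 / 0.04377 = 2.00 ≈ 2, so the ion is Pb²⁺.

+2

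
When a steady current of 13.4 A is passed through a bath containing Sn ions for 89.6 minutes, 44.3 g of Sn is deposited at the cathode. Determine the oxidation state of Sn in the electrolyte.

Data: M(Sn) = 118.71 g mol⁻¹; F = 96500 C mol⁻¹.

Q = I·t = 13.40 A × 5376.0 s = 72040 C, so n(e⁻) = 72040/96500 = 0.7465 mol.
n(Sn) deposited = 44.3 / 118.71 = 0.3732 mol.
Electrons per atom = n(e⁻)/n(Sn) = 0.7465 / 0.3732 = 2.00 ≈ 2, so the ion is Sn²⁺.

+2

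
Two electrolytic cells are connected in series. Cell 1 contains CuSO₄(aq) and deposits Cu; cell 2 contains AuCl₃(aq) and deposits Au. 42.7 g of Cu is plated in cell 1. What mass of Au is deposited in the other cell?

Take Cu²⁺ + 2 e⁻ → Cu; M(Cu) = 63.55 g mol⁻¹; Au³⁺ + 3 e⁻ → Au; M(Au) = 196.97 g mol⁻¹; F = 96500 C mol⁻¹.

n(Cu) = 42.7 / 63.55 = 0.6719 mol.
Since Cu²⁺ + 2 e⁻ → Cu, n(e⁻) passed = 2 × 0.6719 = 1.344 mol.
Cells in series carry the same charge, so the same 1.344 mol of electrons passes through cell 2.
Au³⁺ + 3 e⁻ → Au, so n(Au) = 1.344 / 3 = 0.4479 mol.
m(Au) = 0.4479 × 196.97 = 88.2 g.

88.2 g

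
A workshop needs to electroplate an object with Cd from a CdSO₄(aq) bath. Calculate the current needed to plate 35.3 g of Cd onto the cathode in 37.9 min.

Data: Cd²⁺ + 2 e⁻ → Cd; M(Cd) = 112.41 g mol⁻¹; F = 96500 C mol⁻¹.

n(Cd) = 35.3 / 112.41 = 0.3140 mol.
n(e⁻) = 2 × 0.3140 = 0.6281 mol.
Q = n(e⁻)·F = 0.6281 × 96500 = 60610 C.
I = Q/t = 60610 / 2274.0 s = 26.7 A.

26.7 A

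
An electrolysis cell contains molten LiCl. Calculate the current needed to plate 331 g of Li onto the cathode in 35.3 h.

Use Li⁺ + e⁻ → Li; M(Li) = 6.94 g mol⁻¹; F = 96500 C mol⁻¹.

n(Li) = 331 / 6.94 = 47.69 mol.
n(e⁻) = 1 × 47.69 = 47.69 mol.
Q = n(e⁻)·F = 47.69 × 96500 = 4603000 C.
I = Q/t = 4603000 / 127080 s = 36.2 A.

36.2 A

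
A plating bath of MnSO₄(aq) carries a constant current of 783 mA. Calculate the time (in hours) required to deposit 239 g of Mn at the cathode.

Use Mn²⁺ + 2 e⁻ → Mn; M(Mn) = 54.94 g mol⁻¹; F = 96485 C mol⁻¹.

298 h

n(Mn) = m/M = 239 / 54.94 = 4.350 mol.
Each Mn atom requires 2 electrons, so n(e⁻) = 2 × 4.350 = 8.700 mol.
Q = n(e⁻)·F = 8.700 × 96485 = 839500 C.
t = Q/I = 839500 / 0.7830 A = 1072000 s = 298 h.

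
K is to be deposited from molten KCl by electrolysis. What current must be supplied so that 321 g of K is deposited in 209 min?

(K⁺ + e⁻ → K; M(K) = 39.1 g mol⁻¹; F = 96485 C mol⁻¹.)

63.2 A

n(K) = 321 / 39.1 = 8.210 mol.
n(e⁻) = 1 × 8.210 = 8.210 mol.
Q = n(e⁻)·F = 8.210 × 96485 = 792100 C.
I = Q/t = 792100 / 12540 s = 63.2 A.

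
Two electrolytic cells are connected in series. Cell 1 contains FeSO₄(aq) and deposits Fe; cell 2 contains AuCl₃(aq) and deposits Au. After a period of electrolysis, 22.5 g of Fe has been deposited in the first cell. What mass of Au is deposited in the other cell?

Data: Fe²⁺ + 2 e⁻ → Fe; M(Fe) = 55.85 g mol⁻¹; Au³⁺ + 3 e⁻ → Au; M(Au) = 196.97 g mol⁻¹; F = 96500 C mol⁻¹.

52.9 g

n(Fe) = 22.5 / 55.85 = 0.4029 mol.
Since Fe²⁺ + 2 e⁻ → Fe, n(e⁻) passed = 2 × 0.4029 = 0.8057 mol.
Cells in series carry the same charge, so the same 0.8057 mol of electrons passes through cell 2.
Au³⁺ + 3 e⁻ → Au, so n(Au) = 0.8057 / 3 = 0.2686 mol.
m(Au) = 0.2686 × 196.97 = 52.9 g.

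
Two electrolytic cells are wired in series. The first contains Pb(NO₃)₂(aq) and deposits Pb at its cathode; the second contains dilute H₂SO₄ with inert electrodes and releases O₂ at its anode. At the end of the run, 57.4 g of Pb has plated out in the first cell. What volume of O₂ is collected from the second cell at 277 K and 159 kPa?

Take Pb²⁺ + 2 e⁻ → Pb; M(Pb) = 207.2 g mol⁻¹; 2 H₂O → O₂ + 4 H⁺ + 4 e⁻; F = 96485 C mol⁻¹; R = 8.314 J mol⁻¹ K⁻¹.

n(Pb) = 57.4 / 207.2 = 0.2770 mol, so n(e⁻) = 2 × 0.2770 = 0.5541 mol.
The cells are in series, so the same 0.5541 mol of electrons passes through the second cell.
2 H₂O → O₂ + 4 H⁺ + 4 e⁻ — 4 mol e⁻ per mol O₂, so n(O₂) = 0.5541/4 = 0.1385 mol.
V = nRT/P = (0.1385 × 8.314 × 277) / (159 × 10³) = 0.00201 m³ = 2.01 L.

2.01 L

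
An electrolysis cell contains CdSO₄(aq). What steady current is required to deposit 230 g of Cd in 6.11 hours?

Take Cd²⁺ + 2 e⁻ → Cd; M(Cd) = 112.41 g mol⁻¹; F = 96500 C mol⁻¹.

18.0 A

n(Cd) = 230 / 112.41 = 2.046 mol.
n(e⁻) = 2 × 2.046 = 4.092 mol.
Q = n(e⁻)·F = 4.092 × 96500 = 394900 C.
I = Q/t = 394900 / 21996 s = 18.0 A.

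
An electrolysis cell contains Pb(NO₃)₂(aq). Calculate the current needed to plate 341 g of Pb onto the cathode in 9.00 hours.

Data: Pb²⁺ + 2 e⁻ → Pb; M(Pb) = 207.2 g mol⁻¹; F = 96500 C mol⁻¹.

9.80 A

n(Pb) = 341 / 207.2 = 1.646 mol.
n(e⁻) = 2 × 1.646 = 3.292 mol.
Q = n(e⁻)·F = 3.292 × 96500 = 317600 C.
I = Q/t = 317600 / 32400 s = 9.80 A.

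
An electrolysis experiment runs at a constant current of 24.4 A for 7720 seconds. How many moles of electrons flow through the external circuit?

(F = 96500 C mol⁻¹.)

Q = I·t = 24.40 A × 7720.0 s = 188400 C.
n(e⁻) = Q/F = 188400 / 96500 = 1.95 mol.

1.95 mol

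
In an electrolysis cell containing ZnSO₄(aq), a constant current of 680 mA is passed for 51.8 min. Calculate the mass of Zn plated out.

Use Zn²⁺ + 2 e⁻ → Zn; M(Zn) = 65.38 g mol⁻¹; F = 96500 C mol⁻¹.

0.716 g

Q = I·t = 0.6800 A × 3108.0 s = 2113 C.
n(e⁻) = Q/F = 2113 / 96500 = 0.02190 mol.
Zn²⁺ + 2 e⁻ → Zn, so n(Zn) = n(e⁻)/2 = 0.01095 mol.
m = n·M = 0.01095 × 65.38 = 0.716 g.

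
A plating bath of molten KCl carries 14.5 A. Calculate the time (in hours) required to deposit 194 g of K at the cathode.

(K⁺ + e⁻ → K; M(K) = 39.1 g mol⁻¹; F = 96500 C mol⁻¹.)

n(K) = m/M = 194 / 39.1 = 4.962 mol.
Each K atom requires 1 electron, so n(e⁻) = 1 × 4.962 = 4.962 mol.
Q = n(e⁻)·F = 4.962 × 96500 = 478800 C.
t = Q/I = 478800 / 14.50 A = 33020 s = 9.17 h.

9.17 h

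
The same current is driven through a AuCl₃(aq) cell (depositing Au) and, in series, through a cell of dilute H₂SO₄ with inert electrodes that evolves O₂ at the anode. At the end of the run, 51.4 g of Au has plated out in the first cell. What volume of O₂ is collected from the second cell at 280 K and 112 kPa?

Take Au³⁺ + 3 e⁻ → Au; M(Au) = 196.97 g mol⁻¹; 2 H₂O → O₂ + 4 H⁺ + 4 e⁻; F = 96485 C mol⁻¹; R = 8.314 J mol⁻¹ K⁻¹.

n(Au) = 51.4 / 196.97 = 0.2610 mol, so n(e⁻) = 3 × 0.2610 = 0.7829 mol.
The cells are in series, so the same 0.7829 mol of electrons passes through the second cell.
2 H₂O → O₂ + 4 H⁺ + 4 e⁻ — 4 mol e⁻ per mol O₂, so n(O₂) = 0.7829/4 = 0.1957 mol.
V = nRT/P = (0.1957 × 8.314 × 280) / (112 × 10³) = 0.00407 m³ = 4.07 L.

4.07 L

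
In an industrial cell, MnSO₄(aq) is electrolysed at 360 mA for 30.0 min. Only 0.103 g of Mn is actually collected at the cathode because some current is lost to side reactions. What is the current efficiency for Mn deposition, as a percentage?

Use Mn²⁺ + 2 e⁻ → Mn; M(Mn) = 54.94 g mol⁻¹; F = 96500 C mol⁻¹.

55.8 %

Q = I·t = 0.3600 × 1800.0 = 648.0 C; n(e⁻) = 648.0/96500 = 0.006715 mol.
Theoretical n(Mn) = n(e⁻)/2 = 0.003358 mol, i.e. m_theo = 0.003358 × 54.94 = 0.1845 g.
Efficiency = m_actual / m_theo = 0.103 / 0.1845 = 55.8 %.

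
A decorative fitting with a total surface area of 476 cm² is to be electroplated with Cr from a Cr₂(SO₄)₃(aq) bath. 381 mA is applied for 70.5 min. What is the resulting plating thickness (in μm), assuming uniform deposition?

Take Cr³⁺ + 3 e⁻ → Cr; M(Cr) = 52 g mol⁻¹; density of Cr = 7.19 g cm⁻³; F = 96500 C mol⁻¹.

0.846 μm

Q = I·t = 0.3810 × 4230.0 = 1612 C; n(e⁻) = 0.01670 mol.
n(Cr) = n(e⁻)/3 = 0.005567 mol, so m = 0.005567 × 52 = 0.2895 g.
Volume = m/ρ = 0.2895 / 7.19 = 0.04026 cm³.
Thickness = V/A = 0.04026 / 476 = 8.46 × 10⁻⁵ cm = 0.846 μm.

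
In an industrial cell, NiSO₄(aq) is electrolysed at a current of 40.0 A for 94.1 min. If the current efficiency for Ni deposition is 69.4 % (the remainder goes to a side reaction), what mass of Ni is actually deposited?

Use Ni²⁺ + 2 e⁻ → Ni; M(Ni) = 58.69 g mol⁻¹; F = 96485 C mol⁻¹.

47.7 g

Q = I·t = 40.00 × 5646.0 = 225800 C.
n(e⁻) = 225800/96485 = 2.341 mol; theoretically n(Ni) = 2.341/2 = 1.170 mol, m_theo = 68.69 g.
At 69.4 % efficiency, m_actual = 0.694 × 68.69 = 47.7 g.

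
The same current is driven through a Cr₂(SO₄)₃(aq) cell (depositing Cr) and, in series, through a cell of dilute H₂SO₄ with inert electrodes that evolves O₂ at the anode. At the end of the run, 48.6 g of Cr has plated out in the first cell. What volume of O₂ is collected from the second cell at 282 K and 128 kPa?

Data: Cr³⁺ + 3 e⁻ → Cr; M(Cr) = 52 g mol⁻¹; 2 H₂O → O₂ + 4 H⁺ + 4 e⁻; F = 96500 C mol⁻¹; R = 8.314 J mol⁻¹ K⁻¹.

12.8 L

n(Cr) = 48.6 / 52 = 0.9346 mol, so n(e⁻) = 3 × 0.9346 = 2.804 mol.
The cells are in series, so the same 2.804 mol of electrons passes through the second cell.
2 H₂O → O₂ + 4 H⁺ + 4 e⁻ — 4 mol e⁻ per mol O₂, so n(O₂) = 2.804/4 = 0.7010 mol.
V = nRT/P = (0.7010 × 8.314 × 282) / (128 × 10³) = 0.0128 m³ = 12.8 L.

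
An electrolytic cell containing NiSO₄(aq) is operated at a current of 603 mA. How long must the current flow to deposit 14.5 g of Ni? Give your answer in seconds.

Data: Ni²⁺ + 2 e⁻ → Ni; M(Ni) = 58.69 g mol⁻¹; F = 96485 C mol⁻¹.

n(Ni) = m/M = 14.5 / 58.69 = 0.2471 mol.
Each Ni atom requires 2 electrons, so n(e⁻) = 2 × 0.2471 = 0.4941 mol.
Q = n(e⁻)·F = 0.4941 × 96485 = 47680 C.
t = Q/I = 47680 / 0.6030 A = 79060 s.

79100 s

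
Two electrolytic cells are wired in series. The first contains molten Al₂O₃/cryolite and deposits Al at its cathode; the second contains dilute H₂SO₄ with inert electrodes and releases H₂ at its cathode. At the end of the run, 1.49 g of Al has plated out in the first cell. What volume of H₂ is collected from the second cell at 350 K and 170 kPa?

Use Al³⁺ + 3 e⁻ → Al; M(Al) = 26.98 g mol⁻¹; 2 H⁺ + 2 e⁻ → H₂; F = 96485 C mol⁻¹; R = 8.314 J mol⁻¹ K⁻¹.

n(Al) = 1.49 / 26.98 = 0.05523 mol, so n(e⁻) = 3 × 0.05523 = 0.1657 mol.
The cells are in series, so the same 0.1657 mol of electrons passes through the second cell.
2 H⁺ + 2 e⁻ → H₂ — 2 mol e⁻ per mol H₂, so n(H₂) = 0.1657/2 = 0.08284 mol.
V = nRT/P = (0.08284 × 8.314 × 350) / (170 × 10³) = 0.00142 m³ = 1.42 L.

1.42 L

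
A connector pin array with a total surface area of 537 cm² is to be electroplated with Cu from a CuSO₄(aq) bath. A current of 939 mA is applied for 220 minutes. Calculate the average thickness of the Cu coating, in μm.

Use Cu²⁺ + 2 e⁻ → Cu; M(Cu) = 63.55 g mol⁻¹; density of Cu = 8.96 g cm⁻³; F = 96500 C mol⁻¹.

Q = I·t = 0.9390 × 13200 = 12390 C; n(e⁻) = 0.1284 mol.
n(Cu) = n(e⁻)/2 = 0.06422 mol, so m = 0.06422 × 63.55 = 4.081 g.
Volume = m/ρ = 4.081 / 8.96 = 0.4555 cm³.
Thickness = V/A = 0.4555 / 537 = 8.48 × 10⁻⁴ cm = 8.48 μm.

8.48 μm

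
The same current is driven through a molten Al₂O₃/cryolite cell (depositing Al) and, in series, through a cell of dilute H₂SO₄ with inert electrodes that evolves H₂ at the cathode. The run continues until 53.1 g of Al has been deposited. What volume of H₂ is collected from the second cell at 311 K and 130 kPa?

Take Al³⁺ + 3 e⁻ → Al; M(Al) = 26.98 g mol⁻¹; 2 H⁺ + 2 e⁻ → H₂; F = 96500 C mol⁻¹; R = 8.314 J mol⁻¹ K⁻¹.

n(Al) = 53.1 / 26.98 = 1.968 mol, so n(e⁻) = 3 × 1.968 = 5.904 mol.
The cells are in series, so the same 5.904 mol of electrons passes through the second cell.
2 H⁺ + 2 e⁻ → H₂ — 2 mol e⁻ per mol H₂, so n(H₂) = 5.904/2 = 2.952 mol.
V = nRT/P = (2.952 × 8.314 × 311) / (130 × 10³) = 0.0587 m³ = 58.7 L.

58.7 L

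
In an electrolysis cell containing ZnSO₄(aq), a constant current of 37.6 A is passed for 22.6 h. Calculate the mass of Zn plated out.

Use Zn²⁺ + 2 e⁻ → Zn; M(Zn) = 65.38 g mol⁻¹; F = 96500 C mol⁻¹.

1040 g

Q = I·t = 37.60 A × 81360 s = 3059000 C.
n(e⁻) = Q/F = 3059000 / 96500 = 31.70 mol.
Zn²⁺ + 2 e⁻ → Zn, so n(Zn) = n(e⁻)/2 = 15.85 mol.
m = n·M = 15.85 × 65.38 = 1040 g.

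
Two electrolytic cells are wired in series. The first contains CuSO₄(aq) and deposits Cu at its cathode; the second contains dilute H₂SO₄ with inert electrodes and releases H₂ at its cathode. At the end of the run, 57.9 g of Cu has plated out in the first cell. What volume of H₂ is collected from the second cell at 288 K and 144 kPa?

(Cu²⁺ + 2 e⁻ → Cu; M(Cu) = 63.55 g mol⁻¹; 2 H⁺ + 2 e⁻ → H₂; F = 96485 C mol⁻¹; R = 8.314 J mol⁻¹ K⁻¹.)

n(Cu) = 57.9 / 63.55 = 0.9111 mol, so n(e⁻) = 2 × 0.9111 = 1.822 mol.
The cells are in series, so the same 1.822 mol of electrons passes through the second cell.
2 H⁺ + 2 e⁻ → H₂ — 2 mol e⁻ per mol H₂, so n(H₂) = 1.822/2 = 0.9111 mol.
V = nRT/P = (0.9111 × 8.314 × 288) / (144 × 10³) = 0.0151 m³ = 15.1 L.

15.1 L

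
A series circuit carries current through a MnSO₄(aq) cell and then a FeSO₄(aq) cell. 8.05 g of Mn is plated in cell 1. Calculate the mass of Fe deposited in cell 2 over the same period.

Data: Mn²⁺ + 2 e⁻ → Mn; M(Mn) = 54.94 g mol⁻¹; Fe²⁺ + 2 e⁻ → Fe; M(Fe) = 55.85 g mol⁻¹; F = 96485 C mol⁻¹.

n(Mn) = 8.05 / 54.94 = 0.1465 mol.
Since Mn²⁺ + 2 e⁻ → Mn, n(e⁻) passed = 2 × 0.1465 = 0.2930 mol.
Cells in series carry the same charge, so the same 0.2930 mol of electrons passes through cell 2.
Fe²⁺ + 2 e⁻ → Fe, so n(Fe) = 0.2930 / 2 = 0.1465 mol.
m(Fe) = 0.1465 × 55.85 = 8.18 g.

8.18 g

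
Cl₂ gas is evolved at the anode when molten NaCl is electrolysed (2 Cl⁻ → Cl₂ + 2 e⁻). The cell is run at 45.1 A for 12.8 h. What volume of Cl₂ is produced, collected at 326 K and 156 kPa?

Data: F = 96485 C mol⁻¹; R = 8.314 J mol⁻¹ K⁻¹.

187 L

Q = I·t = 45.10 A × 46080 s = 2078000 C.
n(e⁻) = Q/F = 2078000 / 96485 = 21.54 mol.
2 electrons are transferred per Cl₂ molecule, so n(Cl₂) = 21.54 / 2 = 10.77 mol.
V = nRT/P = (10.77 × 8.314 × 326) / (156 × 10³ Pa) = 0.187 m³ = 187 L.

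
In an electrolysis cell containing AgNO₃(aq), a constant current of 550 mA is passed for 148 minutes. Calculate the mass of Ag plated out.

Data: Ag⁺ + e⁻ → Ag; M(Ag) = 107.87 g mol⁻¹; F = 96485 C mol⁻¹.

5.46 g

Q = I·t = 0.5500 A × 8880.0 s = 4884 C.
n(e⁻) = Q/F = 4884 / 96485 = 0.05062 mol.
Ag⁺ + e⁻ → Ag, so n(Ag) = n(e⁻)/1 = 0.05062 mol.
m = n·M = 0.05062 × 107.87 = 5.46 g.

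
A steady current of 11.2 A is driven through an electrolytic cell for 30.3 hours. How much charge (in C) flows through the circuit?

Q = I·t = 11.20 A × 109080 s = 1.22 × 10⁶ C.

1.22 × 10⁶ C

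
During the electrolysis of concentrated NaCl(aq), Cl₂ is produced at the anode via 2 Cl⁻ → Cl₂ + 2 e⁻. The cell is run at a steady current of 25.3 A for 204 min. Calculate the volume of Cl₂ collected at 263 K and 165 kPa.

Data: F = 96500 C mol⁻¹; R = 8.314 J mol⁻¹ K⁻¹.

Q = I·t = 25.30 A × 12240 s = 309700 C.
n(e⁻) = Q/F = 309700 / 96500 = 3.209 mol.
2 electrons are transferred per Cl₂ molecule, so n(Cl₂) = 3.209 / 2 = 1.605 mol.
V = nRT/P = (1.605 × 8.314 × 263) / (165 × 10³ Pa) = 0.0213 m³ = 21.3 L.

21.3 L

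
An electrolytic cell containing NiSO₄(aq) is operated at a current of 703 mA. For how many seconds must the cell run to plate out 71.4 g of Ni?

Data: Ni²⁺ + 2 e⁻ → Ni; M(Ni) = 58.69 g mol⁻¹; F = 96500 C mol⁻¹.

3.34 × 10⁵ s

n(Ni) = m/M = 71.4 / 58.69 = 1.217 mol.
Each Ni atom requires 2 electrons, so n(e⁻) = 2 × 1.217 = 2.433 mol.
Q = n(e⁻)·F = 2.433 × 96500 = 234800 C.
t = Q/I = 234800 / 0.7030 A = 334000 s.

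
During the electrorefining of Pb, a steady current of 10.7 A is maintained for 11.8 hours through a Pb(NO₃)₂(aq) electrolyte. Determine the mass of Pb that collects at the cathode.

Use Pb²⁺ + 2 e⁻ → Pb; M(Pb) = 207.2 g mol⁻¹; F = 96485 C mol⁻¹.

Q = I·t = 10.70 A × 42480 s = 454500 C.
n(e⁻) = Q/F = 454500 / 96485 = 4.711 mol.
Pb²⁺ + 2 e⁻ → Pb, so n(Pb) = n(e⁻)/2 = 2.355 mol.
m = n·M = 2.355 × 207.2 = 488 g.

488 g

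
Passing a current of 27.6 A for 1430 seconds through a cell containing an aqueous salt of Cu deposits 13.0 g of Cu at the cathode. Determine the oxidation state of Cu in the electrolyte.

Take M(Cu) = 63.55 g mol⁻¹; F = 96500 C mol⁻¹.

+2

Q = I·t = 27.60 A × 1430.0 s = 39470 C, so n(e⁻) = 39470/96500 = 0.4090 mol.
n(Cu) deposited = 13.0 / 63.55 = 0.2046 mol.
Electrons per atom = n(e⁻)/n(Cu) = 0.4090 / 0.2046 = 2.00 ≈ 2, so the ion is Cu²⁺.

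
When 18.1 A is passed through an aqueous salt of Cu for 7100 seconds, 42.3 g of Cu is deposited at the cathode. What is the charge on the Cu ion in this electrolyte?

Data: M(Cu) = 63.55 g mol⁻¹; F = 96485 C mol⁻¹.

Q = I·t = 18.10 A × 7100.0 s = 128500 C, so n(e⁻) = 128500/96485 = 1.332 mol.
n(Cu) deposited = 42.3 / 63.55 = 0.6656 mol.
Electrons per atom = n(e⁻)/n(Cu) = 1.332 / 0.6656 = 2.00 ≈ 2, so the ion is Cu²⁺.

+2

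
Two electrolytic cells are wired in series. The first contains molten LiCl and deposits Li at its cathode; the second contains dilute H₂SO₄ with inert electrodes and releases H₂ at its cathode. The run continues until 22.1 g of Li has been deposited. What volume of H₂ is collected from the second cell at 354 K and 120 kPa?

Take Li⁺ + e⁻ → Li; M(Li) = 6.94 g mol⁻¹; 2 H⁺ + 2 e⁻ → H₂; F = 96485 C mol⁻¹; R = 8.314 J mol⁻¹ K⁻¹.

39.1 L

n(Li) = 22.1 / 6.94 = 3.184 mol, so n(e⁻) = 1 × 3.184 = 3.184 mol.
The cells are in series, so the same 3.184 mol of electrons passes through the second cell.
2 H⁺ + 2 e⁻ → H₂ — 2 mol e⁻ per mol H₂, so n(H₂) = 3.184/2 = 1.592 mol.
V = nRT/P = (1.592 × 8.314 × 354) / (120 × 10³) = 0.0391 m³ = 39.1 L.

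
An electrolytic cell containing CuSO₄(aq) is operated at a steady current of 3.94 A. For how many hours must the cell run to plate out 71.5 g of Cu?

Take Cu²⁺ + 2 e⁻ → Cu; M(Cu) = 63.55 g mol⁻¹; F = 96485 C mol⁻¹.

n(Cu) = m/M = 71.5 / 63.55 = 1.125 mol.
Each Cu atom requires 2 electrons, so n(e⁻) = 2 × 1.125 = 2.250 mol.
Q = n(e⁻)·F = 2.250 × 96485 = 217100 C.
t = Q/I = 217100 / 3.940 A = 55100 s = 15.3 h.

15.3 h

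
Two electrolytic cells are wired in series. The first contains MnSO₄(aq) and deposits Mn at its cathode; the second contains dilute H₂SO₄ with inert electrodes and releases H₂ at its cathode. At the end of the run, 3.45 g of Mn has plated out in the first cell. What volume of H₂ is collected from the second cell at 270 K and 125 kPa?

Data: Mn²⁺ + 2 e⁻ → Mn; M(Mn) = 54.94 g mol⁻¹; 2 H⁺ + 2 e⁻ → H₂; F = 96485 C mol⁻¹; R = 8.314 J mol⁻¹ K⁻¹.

1.13 L

n(Mn) = 3.45 / 54.94 = 0.06280 mol, so n(e⁻) = 2 × 0.06280 = 0.1256 mol.
The cells are in series, so the same 0.1256 mol of electrons passes through the second cell.
2 H⁺ + 2 e⁻ → H₂ — 2 mol e⁻ per mol H₂, so n(H₂) = 0.1256/2 = 0.06280 mol.
V = nRT/P = (0.06280 × 8.314 × 270) / (125 × 10³) = 0.00113 m³ = 1.13 L.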